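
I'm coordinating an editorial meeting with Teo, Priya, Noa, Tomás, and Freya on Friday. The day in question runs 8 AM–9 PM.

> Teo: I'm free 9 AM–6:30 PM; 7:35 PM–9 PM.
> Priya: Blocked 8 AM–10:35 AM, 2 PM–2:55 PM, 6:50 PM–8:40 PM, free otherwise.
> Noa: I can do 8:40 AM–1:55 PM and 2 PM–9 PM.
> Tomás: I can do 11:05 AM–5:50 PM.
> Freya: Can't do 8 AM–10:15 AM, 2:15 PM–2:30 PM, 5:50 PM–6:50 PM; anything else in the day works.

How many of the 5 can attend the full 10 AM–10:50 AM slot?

Teo free: 09:00-18:30, 19:35-21:00.
Priya free: 10:35-14:00, 14:55-18:50, 20:40-21:00 (invert busy blocks within the working day).
Noa free: 08:40-13:55, 14:00-21:00.
Tomás free: 11:05-17:50.
Freya free: 10:15-14:15, 14:30-17:50, 18:50-21:00 (invert busy blocks within the working day).
Teo and Noa can make the full 10:00-10:50 slot — that's 2.

2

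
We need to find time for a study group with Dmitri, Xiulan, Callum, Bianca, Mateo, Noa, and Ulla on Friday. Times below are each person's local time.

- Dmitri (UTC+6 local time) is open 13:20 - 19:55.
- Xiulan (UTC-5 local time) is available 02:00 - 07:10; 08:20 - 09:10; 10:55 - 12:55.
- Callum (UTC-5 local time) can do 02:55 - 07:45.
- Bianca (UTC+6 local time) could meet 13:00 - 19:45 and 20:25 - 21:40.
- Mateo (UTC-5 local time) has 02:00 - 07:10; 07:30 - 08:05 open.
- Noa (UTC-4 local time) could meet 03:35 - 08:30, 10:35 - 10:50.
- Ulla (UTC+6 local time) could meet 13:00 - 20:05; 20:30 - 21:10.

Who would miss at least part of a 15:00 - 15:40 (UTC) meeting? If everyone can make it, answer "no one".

Dmitri in UTC: 07:20-13:55 (subtract 6h to convert from UTC+6).
Xiulan in UTC: 07:00-12:10, 13:20-14:10, 15:55-17:55 (add 5h to convert from UTC-5).
Callum in UTC: 07:55-12:45 (add 5h to convert from UTC-5).
Bianca in UTC: 07:00-13:45, 14:25-15:40 (subtract 6h to convert from UTC+6).
Mateo in UTC: 07:00-12:10, 12:30-13:05 (add 5h to convert from UTC-5).
Noa in UTC: 07:35-12:30, 14:35-14:50 (add 4h to convert from UTC-4).
Ulla in UTC: 07:00-14:05, 14:30-15:10 (subtract 6h to convert from UTC+6).
Dmitri: not fully free for 15:00-15:40. Xiulan: not fully free for 15:00-15:40. Callum: not fully free for 15:00-15:40. Bianca: free for 15:00-15:40. Mateo: not fully free for 15:00-15:40. Noa: not fully free for 15:00-15:40. Ulla: not fully free for 15:00-15:40.

Callum, Dmitri, Mateo, Noa, Ulla, Xiulan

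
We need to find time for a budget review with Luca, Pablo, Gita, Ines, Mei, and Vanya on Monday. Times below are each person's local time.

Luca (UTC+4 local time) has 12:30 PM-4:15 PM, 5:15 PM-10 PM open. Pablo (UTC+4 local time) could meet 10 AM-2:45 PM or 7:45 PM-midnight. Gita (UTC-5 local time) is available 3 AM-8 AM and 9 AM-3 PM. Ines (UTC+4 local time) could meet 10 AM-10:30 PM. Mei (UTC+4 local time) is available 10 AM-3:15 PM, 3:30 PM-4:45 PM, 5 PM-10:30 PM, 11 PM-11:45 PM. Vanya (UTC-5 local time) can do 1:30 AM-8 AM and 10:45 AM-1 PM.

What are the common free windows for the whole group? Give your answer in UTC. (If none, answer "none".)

Luca in UTC: 08:30-12:15, 13:15-18:00 (subtract 4h to convert from UTC+4).
Pablo in UTC: 06:00-10:45, 15:45-20:00 (subtract 4h to convert from UTC+4).
Gita in UTC: 08:00-13:00, 14:00-20:00 (add 5h to convert from UTC-5).
Ines in UTC: 06:00-18:30 (subtract 4h to convert from UTC+4).
Mei in UTC: 06:00-11:15, 11:30-12:45, 13:00-18:30, 19:00-19:45 (subtract 4h to convert from UTC+4).
Vanya in UTC: 06:30-13:00, 15:45-18:00 (add 5h to convert from UTC-5).
Luca ∩ Pablo: 08:30-10:45, 15:45-18:00.
Luca ∩ Pablo ∩ Gita: 08:30-10:45, 15:45-18:00.
Luca ∩ Pablo ∩ Gita ∩ Ines: 08:30-10:45, 15:45-18:00.
Luca ∩ Pablo ∩ Gita ∩ Ines ∩ Mei: 08:30-10:45, 15:45-18:00.
Luca ∩ Pablo ∩ Gita ∩ Ines ∩ Mei ∩ Vanya: 08:30-10:45, 15:45-18:00.

08:30-10:45, 15:45-18:00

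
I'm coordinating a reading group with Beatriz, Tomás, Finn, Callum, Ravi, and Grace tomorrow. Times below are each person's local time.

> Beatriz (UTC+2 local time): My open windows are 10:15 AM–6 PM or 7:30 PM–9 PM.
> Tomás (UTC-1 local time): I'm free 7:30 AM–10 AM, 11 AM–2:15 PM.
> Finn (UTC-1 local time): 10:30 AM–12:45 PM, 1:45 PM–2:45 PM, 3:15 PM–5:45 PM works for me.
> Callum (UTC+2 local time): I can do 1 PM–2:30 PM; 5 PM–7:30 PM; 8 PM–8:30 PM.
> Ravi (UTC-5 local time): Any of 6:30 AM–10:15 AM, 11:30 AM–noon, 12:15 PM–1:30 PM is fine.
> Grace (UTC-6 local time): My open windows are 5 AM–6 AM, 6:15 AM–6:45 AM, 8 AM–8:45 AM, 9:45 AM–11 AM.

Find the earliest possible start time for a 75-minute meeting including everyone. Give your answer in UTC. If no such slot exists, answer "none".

none

Beatriz in UTC: 08:15-16:00, 17:30-19:00 (subtract 2h to convert from UTC+2).
Tomás in UTC: 08:30-11:00, 12:00-15:15 (add 1h to convert from UTC-1).
Finn in UTC: 11:30-13:45, 14:45-15:45, 16:15-18:45 (add 1h to convert from UTC-1).
Callum in UTC: 11:00-12:30, 15:00-17:30, 18:00-18:30 (subtract 2h to convert from UTC+2).
Ravi in UTC: 11:30-15:15, 16:30-17:00, 17:15-18:30 (add 5h to convert from UTC-5).
Grace in UTC: 11:00-12:00, 12:15-12:45, 14:00-14:45, 15:45-17:00 (add 6h to convert from UTC-6).
Beatriz ∩ Tomás: 08:30-11:00, 12:00-15:15.
Beatriz ∩ Tomás ∩ Finn: 12:00-13:45, 14:45-15:15.
Beatriz ∩ Tomás ∩ Finn ∩ Callum: 12:00-12:30, 15:00-15:15.
Beatriz ∩ Tomás ∩ Finn ∩ Callum ∩ Ravi: 12:00-12:30, 15:00-15:15.
Beatriz ∩ Tomás ∩ Finn ∩ Callum ∩ Ravi ∩ Grace: 12:15-12:30.
No common window is at least 75 minutes long.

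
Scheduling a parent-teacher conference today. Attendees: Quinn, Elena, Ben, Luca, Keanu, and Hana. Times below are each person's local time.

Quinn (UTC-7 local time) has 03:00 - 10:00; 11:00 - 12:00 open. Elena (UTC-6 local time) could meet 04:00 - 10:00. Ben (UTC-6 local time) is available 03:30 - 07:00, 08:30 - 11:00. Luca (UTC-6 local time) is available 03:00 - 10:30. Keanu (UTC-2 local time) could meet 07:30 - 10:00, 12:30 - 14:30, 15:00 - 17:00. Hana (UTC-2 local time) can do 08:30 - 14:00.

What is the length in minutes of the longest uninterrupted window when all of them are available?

90

Quinn in UTC: 10:00-17:00, 18:00-19:00 (add 7h to convert from UTC-7).
Elena in UTC: 10:00-16:00 (add 6h to convert from UTC-6).
Ben in UTC: 09:30-13:00, 14:30-17:00 (add 6h to convert from UTC-6).
Luca in UTC: 09:00-16:30 (add 6h to convert from UTC-6).
Keanu in UTC: 09:30-12:00, 14:30-16:30, 17:00-19:00 (add 2h to convert from UTC-2).
Hana in UTC: 10:30-16:00 (add 2h to convert from UTC-2).
Quinn ∩ Elena: 10:00-16:00.
Quinn ∩ Elena ∩ Ben: 10:00-13:00, 14:30-16:00.
Quinn ∩ Elena ∩ Ben ∩ Luca: 10:00-13:00, 14:30-16:00.
Quinn ∩ Elena ∩ Ben ∩ Luca ∩ Keanu: 10:00-12:00, 14:30-16:00.
Quinn ∩ Elena ∩ Ben ∩ Luca ∩ Keanu ∩ Hana: 10:30-12:00, 14:30-16:00.
The longest is 10:30-12:00 at 90 minutes.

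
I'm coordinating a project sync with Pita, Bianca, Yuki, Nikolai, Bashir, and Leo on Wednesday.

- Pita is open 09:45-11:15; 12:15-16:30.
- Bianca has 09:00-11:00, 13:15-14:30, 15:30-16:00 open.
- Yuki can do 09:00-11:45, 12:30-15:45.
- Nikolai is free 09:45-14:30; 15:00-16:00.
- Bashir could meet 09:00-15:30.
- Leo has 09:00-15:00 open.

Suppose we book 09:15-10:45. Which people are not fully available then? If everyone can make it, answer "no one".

Pita: not fully free for 09:15-10:45. Bianca: free for 09:15-10:45. Yuki: free for 09:15-10:45. Nikolai: not fully free for 09:15-10:45. Bashir: free for 09:15-10:45. Leo: free for 09:15-10:45.

Nikolai, Pita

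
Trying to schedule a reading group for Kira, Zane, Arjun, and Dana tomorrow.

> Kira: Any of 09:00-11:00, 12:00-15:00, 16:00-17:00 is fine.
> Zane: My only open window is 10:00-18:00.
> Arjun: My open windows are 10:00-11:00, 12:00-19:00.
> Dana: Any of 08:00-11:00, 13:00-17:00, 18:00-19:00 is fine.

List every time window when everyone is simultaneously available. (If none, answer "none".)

Kira ∩ Zane: 10:00-11:00, 12:00-15:00, 16:00-17:00.
Kira ∩ Zane ∩ Arjun: 10:00-11:00, 12:00-15:00, 16:00-17:00.
Kira ∩ Zane ∩ Arjun ∩ Dana: 10:00-11:00, 13:00-15:00, 16:00-17:00.

10:00-11:00, 13:00-15:00, 16:00-17:00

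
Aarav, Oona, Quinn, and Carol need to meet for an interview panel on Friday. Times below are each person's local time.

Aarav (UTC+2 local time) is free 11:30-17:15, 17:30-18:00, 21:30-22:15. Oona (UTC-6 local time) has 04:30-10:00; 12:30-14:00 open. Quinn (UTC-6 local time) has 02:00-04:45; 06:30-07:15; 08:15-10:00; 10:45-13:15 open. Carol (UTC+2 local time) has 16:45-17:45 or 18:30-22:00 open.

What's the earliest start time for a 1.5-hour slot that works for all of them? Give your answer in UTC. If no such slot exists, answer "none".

Aarav in UTC: 09:30-15:15, 15:30-16:00, 19:30-20:15 (subtract 2h to convert from UTC+2).
Oona in UTC: 10:30-16:00, 18:30-20:00 (add 6h to convert from UTC-6).
Quinn in UTC: 08:00-10:45, 12:30-13:15, 14:15-16:00, 16:45-19:15 (add 6h to convert from UTC-6).
Carol in UTC: 14:45-15:45, 16:30-20:00 (subtract 2h to convert from UTC+2).
Aarav ∩ Oona: 10:30-15:15, 15:30-16:00, 19:30-20:00.
Aarav ∩ Oona ∩ Quinn: 10:30-10:45, 12:30-13:15, 14:15-15:15, 15:30-16:00.
Aarav ∩ Oona ∩ Quinn ∩ Carol: 14:45-15:15, 15:30-15:45.
No common window is at least 90 minutes long.

none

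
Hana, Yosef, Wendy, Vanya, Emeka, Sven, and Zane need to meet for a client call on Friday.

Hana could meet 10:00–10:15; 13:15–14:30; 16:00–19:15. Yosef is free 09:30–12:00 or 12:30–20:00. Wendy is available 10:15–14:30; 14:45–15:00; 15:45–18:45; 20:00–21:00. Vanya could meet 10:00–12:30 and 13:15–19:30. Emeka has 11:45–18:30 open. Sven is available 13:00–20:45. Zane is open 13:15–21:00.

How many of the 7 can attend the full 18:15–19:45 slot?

3

Yosef, Sven, and Zane can make the full 18:15-19:45 slot — that's 3.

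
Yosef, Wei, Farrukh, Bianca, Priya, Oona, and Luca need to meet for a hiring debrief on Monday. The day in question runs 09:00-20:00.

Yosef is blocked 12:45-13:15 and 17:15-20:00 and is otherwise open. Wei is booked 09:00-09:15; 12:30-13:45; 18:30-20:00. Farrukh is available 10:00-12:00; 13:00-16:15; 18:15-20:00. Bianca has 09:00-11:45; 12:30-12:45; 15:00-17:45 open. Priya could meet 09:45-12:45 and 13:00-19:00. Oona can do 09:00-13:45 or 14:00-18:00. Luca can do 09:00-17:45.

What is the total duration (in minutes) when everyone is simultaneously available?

180

Yosef free: 09:00-12:45, 13:15-17:15 (invert busy blocks within the working day).
Wei free: 09:15-12:30, 13:45-18:30 (invert busy blocks within the working day).
Farrukh free: 10:00-12:00, 13:00-16:15, 18:15-20:00.
Bianca free: 09:00-11:45, 12:30-12:45, 15:00-17:45.
Priya free: 09:45-12:45, 13:00-19:00.
Oona free: 09:00-13:45, 14:00-18:00.
Luca free: 09:00-17:45.
Yosef ∩ Wei: 09:15-12:30, 13:45-17:15.
Yosef ∩ Wei ∩ Farrukh: 10:00-12:00, 13:45-16:15.
Yosef ∩ Wei ∩ Farrukh ∩ Bianca: 10:00-11:45, 15:00-16:15.
Yosef ∩ Wei ∩ Farrukh ∩ Bianca ∩ Priya: 10:00-11:45, 15:00-16:15.
Yosef ∩ Wei ∩ Farrukh ∩ Bianca ∩ Priya ∩ Oona: 10:00-11:45, 15:00-16:15.
Yosef ∩ Wei ∩ Farrukh ∩ Bianca ∩ Priya ∩ Oona ∩ Luca: 10:00-11:45, 15:00-16:15.
Summing the common windows: 105 + 75 = 180 minutes.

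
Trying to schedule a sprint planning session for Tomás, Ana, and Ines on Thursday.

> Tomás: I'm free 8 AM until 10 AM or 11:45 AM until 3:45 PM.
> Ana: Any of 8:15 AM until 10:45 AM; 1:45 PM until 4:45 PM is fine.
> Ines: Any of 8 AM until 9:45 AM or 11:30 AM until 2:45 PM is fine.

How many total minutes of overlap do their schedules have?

150

Tomás ∩ Ana: 08:15-10:00, 13:45-15:45.
Tomás ∩ Ana ∩ Ines: 08:15-09:45, 13:45-14:45.
Summing the common windows: 90 + 60 = 150 minutes.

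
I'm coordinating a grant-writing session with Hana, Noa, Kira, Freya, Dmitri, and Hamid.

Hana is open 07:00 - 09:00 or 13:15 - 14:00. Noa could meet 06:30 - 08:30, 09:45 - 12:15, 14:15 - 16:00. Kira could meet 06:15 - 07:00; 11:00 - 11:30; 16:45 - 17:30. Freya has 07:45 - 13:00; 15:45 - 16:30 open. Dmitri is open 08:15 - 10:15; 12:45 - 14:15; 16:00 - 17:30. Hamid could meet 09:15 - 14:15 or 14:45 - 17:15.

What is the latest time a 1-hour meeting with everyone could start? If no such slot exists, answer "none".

Hana ∩ Noa: 07:00-08:30.
Hana ∩ Noa ∩ Kira: ∅.
Hana ∩ Noa ∩ Kira ∩ Freya: ∅.
Hana ∩ Noa ∩ Kira ∩ Freya ∩ Dmitri: ∅.
Hana ∩ Noa ∩ Kira ∩ Freya ∩ Dmitri ∩ Hamid: ∅.
There is no time when everyone is free.
No common window is at least 60 minutes long.

none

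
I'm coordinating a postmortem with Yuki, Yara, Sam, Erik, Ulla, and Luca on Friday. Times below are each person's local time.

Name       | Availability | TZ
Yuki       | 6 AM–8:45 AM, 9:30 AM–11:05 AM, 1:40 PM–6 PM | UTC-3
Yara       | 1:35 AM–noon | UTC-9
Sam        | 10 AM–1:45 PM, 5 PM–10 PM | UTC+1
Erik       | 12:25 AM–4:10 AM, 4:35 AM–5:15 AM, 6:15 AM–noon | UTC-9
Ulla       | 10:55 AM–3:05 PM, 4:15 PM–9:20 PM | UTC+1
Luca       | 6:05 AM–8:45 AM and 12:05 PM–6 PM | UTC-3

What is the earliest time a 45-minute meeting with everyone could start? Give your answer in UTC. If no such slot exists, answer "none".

10:35

Yuki in UTC: 09:00-11:45, 12:30-14:05, 16:40-21:00 (add 3h to convert from UTC-3).
Yara in UTC: 10:35-21:00 (add 9h to convert from UTC-9).
Sam in UTC: 09:00-12:45, 16:00-21:00 (subtract 1h to convert from UTC+1).
Erik in UTC: 09:25-13:10, 13:35-14:15, 15:15-21:00 (add 9h to convert from UTC-9).
Ulla in UTC: 09:55-14:05, 15:15-20:20 (subtract 1h to convert from UTC+1).
Luca in UTC: 09:05-11:45, 15:05-21:00 (add 3h to convert from UTC-3).
Yuki ∩ Yara: 10:35-11:45, 12:30-14:05, 16:40-21:00.
Yuki ∩ Yara ∩ Sam: 10:35-11:45, 12:30-12:45, 16:40-21:00.
Yuki ∩ Yara ∩ Sam ∩ Erik: 10:35-11:45, 12:30-12:45, 16:40-21:00.
Yuki ∩ Yara ∩ Sam ∩ Erik ∩ Ulla: 10:35-11:45, 12:30-12:45, 16:40-20:20.
Yuki ∩ Yara ∩ Sam ∩ Erik ∩ Ulla ∩ Luca: 10:35-11:45, 16:40-20:20.
The first common window of at least 45 minutes is 10:35-11:45, so the earliest start is 10:35.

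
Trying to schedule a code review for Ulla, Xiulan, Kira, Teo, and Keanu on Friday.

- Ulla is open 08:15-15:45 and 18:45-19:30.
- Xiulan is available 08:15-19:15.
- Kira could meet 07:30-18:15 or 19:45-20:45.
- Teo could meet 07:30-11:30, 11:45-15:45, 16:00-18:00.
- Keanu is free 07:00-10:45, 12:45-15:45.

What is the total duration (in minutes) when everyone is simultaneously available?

Ulla ∩ Xiulan: 08:15-15:45, 18:45-19:15.
Ulla ∩ Xiulan ∩ Kira: 08:15-15:45.
Ulla ∩ Xiulan ∩ Kira ∩ Teo: 08:15-11:30, 11:45-15:45.
Ulla ∩ Xiulan ∩ Kira ∩ Teo ∩ Keanu: 08:15-10:45, 12:45-15:45.
So the common availability across everyone is 08:15-10:45, 12:45-15:45.
Summing the common windows: 150 + 180 = 330 minutes.

330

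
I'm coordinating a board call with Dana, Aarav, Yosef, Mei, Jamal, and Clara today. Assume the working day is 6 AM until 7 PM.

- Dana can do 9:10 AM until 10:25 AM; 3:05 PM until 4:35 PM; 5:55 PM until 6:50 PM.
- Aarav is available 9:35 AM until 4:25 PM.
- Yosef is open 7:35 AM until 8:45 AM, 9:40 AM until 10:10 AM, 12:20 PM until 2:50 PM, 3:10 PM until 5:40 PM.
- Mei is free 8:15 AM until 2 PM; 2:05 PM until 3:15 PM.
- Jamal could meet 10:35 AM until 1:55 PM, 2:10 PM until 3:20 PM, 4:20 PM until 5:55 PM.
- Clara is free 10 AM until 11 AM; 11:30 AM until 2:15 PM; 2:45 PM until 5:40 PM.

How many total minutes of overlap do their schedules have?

5

Dana ∩ Aarav: 09:35-10:25, 15:05-16:25.
Dana ∩ Aarav ∩ Yosef: 09:40-10:10, 15:10-16:25.
Dana ∩ Aarav ∩ Yosef ∩ Mei: 09:40-10:10, 15:10-15:15.
Dana ∩ Aarav ∩ Yosef ∩ Mei ∩ Jamal: 15:10-15:15.
Dana ∩ Aarav ∩ Yosef ∩ Mei ∩ Jamal ∩ Clara: 15:10-15:15.
That's a single block of 5 minutes.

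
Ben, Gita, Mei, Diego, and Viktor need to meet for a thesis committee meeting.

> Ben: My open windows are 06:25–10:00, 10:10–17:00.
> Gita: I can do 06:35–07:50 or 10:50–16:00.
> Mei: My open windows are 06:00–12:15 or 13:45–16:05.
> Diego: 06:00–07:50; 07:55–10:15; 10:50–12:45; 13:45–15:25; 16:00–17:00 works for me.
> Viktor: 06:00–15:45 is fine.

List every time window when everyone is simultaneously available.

06:35-07:50, 10:50-12:15, 13:45-15:25

Ben ∩ Gita: 06:35-07:50, 10:50-16:00.
Ben ∩ Gita ∩ Mei: 06:35-07:50, 10:50-12:15, 13:45-16:00.
Ben ∩ Gita ∩ Mei ∩ Diego: 06:35-07:50, 10:50-12:15, 13:45-15:25.
Ben ∩ Gita ∩ Mei ∩ Diego ∩ Viktor: 06:35-07:50, 10:50-12:15, 13:45-15:25.
Those are the intersection windows.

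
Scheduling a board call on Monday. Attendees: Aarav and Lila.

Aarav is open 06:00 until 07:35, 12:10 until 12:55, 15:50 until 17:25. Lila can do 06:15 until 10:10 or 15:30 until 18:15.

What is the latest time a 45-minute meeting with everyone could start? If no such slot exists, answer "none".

16:40

Aarav ∩ Lila: 06:15-07:35, 15:50-17:25.
The last common window of at least 45 minutes is 15:50-17:25; a 45-minute meeting can start as late as 16:40 and still end by 17:25.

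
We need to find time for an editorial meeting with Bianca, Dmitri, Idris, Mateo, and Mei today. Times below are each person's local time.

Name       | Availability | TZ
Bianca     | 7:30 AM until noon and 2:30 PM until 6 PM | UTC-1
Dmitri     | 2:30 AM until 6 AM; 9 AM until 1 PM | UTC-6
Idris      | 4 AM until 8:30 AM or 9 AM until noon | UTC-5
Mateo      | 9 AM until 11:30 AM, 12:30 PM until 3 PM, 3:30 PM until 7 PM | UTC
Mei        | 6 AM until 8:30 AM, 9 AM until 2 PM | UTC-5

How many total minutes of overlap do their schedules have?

120

Bianca in UTC: 08:30-13:00, 15:30-19:00 (add 1h to convert from UTC-1).
Dmitri in UTC: 08:30-12:00, 15:00-19:00 (add 6h to convert from UTC-6).
Idris in UTC: 09:00-13:30, 14:00-17:00 (add 5h to convert from UTC-5).
Mateo in UTC: 09:00-11:30, 12:30-15:00, 15:30-19:00.
Mei in UTC: 11:00-13:30, 14:00-19:00 (add 5h to convert from UTC-5).
Bianca ∩ Dmitri: 08:30-12:00, 15:30-19:00.
Bianca ∩ Dmitri ∩ Idris: 09:00-12:00, 15:30-17:00.
Bianca ∩ Dmitri ∩ Idris ∩ Mateo: 09:00-11:30, 15:30-17:00.
Bianca ∩ Dmitri ∩ Idris ∩ Mateo ∩ Mei: 11:00-11:30, 15:30-17:00.
Summing the common windows: 30 + 90 = 120 minutes.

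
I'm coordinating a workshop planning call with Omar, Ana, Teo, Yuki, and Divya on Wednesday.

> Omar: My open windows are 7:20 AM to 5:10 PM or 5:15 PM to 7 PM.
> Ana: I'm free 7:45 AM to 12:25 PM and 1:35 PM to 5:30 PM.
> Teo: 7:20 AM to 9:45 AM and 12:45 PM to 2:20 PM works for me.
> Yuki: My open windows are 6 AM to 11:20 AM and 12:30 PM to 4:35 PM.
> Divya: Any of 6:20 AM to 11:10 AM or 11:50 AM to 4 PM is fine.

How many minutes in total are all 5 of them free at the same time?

Omar ∩ Ana: 07:45-12:25, 13:35-17:10, 17:15-17:30.
Omar ∩ Ana ∩ Teo: 07:45-09:45, 13:35-14:20.
Omar ∩ Ana ∩ Teo ∩ Yuki: 07:45-09:45, 13:35-14:20.
Omar ∩ Ana ∩ Teo ∩ Yuki ∩ Divya: 07:45-09:45, 13:35-14:20.
Summing the common windows: 120 + 45 = 165 minutes.

165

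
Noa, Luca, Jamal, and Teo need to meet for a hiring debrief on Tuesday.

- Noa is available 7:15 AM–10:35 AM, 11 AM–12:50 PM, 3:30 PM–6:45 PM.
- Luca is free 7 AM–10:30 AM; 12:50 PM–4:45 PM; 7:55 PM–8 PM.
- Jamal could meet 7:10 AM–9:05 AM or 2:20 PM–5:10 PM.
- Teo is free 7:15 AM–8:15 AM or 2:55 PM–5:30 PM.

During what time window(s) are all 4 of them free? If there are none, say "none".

07:15-08:15, 15:30-16:45

Noa ∩ Luca: 07:15-10:30, 15:30-16:45.
Noa ∩ Luca ∩ Jamal: 07:15-09:05, 15:30-16:45.
Noa ∩ Luca ∩ Jamal ∩ Teo: 07:15-08:15, 15:30-16:45.
So the common availability across everyone is 07:15-08:15, 15:30-16:45.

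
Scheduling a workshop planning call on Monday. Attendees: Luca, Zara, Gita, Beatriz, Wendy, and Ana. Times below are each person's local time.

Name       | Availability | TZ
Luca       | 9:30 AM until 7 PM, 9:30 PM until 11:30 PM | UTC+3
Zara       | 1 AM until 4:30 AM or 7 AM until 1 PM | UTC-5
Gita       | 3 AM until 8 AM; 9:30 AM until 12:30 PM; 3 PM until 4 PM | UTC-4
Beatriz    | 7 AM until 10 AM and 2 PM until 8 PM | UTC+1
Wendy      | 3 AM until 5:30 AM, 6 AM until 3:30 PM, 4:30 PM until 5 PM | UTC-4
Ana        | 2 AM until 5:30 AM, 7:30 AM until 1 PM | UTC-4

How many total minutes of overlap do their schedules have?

270

Luca in UTC: 06:30-16:00, 18:30-20:30 (subtract 3h to convert from UTC+3).
Zara in UTC: 06:00-09:30, 12:00-18:00 (add 5h to convert from UTC-5).
Gita in UTC: 07:00-12:00, 13:30-16:30, 19:00-20:00 (add 4h to convert from UTC-4).
Beatriz in UTC: 06:00-09:00, 13:00-19:00 (subtract 1h to convert from UTC+1).
Wendy in UTC: 07:00-09:30, 10:00-19:30, 20:30-21:00 (add 4h to convert from UTC-4).
Ana in UTC: 06:00-09:30, 11:30-17:00 (add 4h to convert from UTC-4).
Luca ∩ Zara: 06:30-09:30, 12:00-16:00.
Luca ∩ Zara ∩ Gita: 07:00-09:30, 13:30-16:00.
Luca ∩ Zara ∩ Gita ∩ Beatriz: 07:00-09:00, 13:30-16:00.
Luca ∩ Zara ∩ Gita ∩ Beatriz ∩ Wendy: 07:00-09:00, 13:30-16:00.
Luca ∩ Zara ∩ Gita ∩ Beatriz ∩ Wendy ∩ Ana: 07:00-09:00, 13:30-16:00.
Summing the common windows: 120 + 150 = 270 minutes.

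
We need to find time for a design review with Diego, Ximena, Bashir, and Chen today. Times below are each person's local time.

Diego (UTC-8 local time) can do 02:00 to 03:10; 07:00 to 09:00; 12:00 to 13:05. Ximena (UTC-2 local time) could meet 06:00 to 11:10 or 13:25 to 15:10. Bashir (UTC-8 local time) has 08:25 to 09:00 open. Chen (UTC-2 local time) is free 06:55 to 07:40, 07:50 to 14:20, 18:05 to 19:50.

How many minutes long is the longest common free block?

0

Diego in UTC: 10:00-11:10, 15:00-17:00, 20:00-21:05 (add 8h to convert from UTC-8).
Ximena in UTC: 08:00-13:10, 15:25-17:10 (add 2h to convert from UTC-2).
Bashir in UTC: 16:25-17:00 (add 8h to convert from UTC-8).
Chen in UTC: 08:55-09:40, 09:50-16:20, 20:05-21:50 (add 2h to convert from UTC-2).
Diego ∩ Ximena: 10:00-11:10, 15:25-17:00.
Diego ∩ Ximena ∩ Bashir: 16:25-17:00.
Diego ∩ Ximena ∩ Bashir ∩ Chen: ∅.
There is no time when everyone is free.
No common window exists, so the longest block is 0 minutes.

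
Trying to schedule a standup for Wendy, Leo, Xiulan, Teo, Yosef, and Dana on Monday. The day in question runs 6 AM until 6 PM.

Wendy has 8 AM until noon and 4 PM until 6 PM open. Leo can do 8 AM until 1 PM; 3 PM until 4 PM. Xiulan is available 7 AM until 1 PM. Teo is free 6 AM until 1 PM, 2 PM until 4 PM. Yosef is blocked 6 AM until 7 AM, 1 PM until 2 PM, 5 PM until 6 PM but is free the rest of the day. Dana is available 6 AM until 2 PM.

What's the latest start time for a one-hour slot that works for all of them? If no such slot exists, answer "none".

11:00

Wendy free: 08:00-12:00, 16:00-18:00.
Leo free: 08:00-13:00, 15:00-16:00.
Xiulan free: 07:00-13:00.
Teo free: 06:00-13:00, 14:00-16:00.
Yosef free: 07:00-13:00, 14:00-17:00 (invert busy blocks within the working day).
Dana free: 06:00-14:00.
Wendy ∩ Leo: 08:00-12:00.
Wendy ∩ Leo ∩ Xiulan: 08:00-12:00.
Wendy ∩ Leo ∩ Xiulan ∩ Teo: 08:00-12:00.
Wendy ∩ Leo ∩ Xiulan ∩ Teo ∩ Yosef: 08:00-12:00.
Wendy ∩ Leo ∩ Xiulan ∩ Teo ∩ Yosef ∩ Dana: 08:00-12:00.
Those are the intersection windows.
The last common window of at least 60 minutes is 08:00-12:00; a 60-minute meeting can start as late as 11:00 and still end by 12:00.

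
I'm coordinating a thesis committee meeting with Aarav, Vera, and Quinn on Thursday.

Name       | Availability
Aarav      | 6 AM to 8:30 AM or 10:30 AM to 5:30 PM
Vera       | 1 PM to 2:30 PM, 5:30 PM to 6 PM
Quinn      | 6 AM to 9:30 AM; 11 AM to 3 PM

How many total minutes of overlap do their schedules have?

Aarav ∩ Vera: 13:00-14:30.
Aarav ∩ Vera ∩ Quinn: 13:00-14:30.
That's a single block of 90 minutes.

90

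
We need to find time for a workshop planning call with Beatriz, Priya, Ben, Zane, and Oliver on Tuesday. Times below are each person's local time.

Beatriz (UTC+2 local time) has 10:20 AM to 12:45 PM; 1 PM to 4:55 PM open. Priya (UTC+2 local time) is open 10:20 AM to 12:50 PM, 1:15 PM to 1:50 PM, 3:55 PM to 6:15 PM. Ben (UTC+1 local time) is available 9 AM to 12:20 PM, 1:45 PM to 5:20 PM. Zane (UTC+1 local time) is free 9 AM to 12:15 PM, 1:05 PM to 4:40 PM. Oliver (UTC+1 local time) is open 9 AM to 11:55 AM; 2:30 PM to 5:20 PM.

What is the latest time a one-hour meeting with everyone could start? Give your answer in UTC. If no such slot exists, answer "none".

13:55

Beatriz in UTC: 08:20-10:45, 11:00-14:55 (subtract 2h to convert from UTC+2).
Priya in UTC: 08:20-10:50, 11:15-11:50, 13:55-16:15 (subtract 2h to convert from UTC+2).
Ben in UTC: 08:00-11:20, 12:45-16:20 (subtract 1h to convert from UTC+1).
Zane in UTC: 08:00-11:15, 12:05-15:40 (subtract 1h to convert from UTC+1).
Oliver in UTC: 08:00-10:55, 13:30-16:20 (subtract 1h to convert from UTC+1).
Beatriz ∩ Priya: 08:20-10:45, 11:15-11:50, 13:55-14:55.
Beatriz ∩ Priya ∩ Ben: 08:20-10:45, 11:15-11:20, 13:55-14:55.
Beatriz ∩ Priya ∩ Ben ∩ Zane: 08:20-10:45, 13:55-14:55.
Beatriz ∩ Priya ∩ Ben ∩ Zane ∩ Oliver: 08:20-10:45, 13:55-14:55.
Those are the intersection windows.
The last common window of at least 60 minutes is 13:55-14:55; a 60-minute meeting can start as late as 13:55 and still end by 14:55.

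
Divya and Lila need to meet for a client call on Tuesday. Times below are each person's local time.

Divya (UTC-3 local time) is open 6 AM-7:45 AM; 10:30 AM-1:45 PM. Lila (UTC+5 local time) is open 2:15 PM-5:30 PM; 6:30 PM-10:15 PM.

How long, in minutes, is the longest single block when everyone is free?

Divya in UTC: 09:00-10:45, 13:30-16:45 (add 3h to convert from UTC-3).
Lila in UTC: 09:15-12:30, 13:30-17:15 (subtract 5h to convert from UTC+5).
Divya ∩ Lila: 09:15-10:45, 13:30-16:45.
Those are the intersection windows.
The longest is 13:30-16:45 at 195 minutes.

195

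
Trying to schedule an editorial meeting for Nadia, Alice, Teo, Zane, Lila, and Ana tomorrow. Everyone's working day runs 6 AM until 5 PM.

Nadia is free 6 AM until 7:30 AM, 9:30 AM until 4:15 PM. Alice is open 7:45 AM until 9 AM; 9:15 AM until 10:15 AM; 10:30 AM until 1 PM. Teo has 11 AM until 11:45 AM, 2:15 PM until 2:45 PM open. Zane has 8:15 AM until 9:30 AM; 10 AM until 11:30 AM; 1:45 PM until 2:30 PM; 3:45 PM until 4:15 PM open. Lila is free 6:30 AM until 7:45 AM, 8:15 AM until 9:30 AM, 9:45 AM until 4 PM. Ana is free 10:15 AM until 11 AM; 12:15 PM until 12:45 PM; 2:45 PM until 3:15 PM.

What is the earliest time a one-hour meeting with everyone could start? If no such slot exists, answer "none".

none

Nadia ∩ Alice: 09:30-10:15, 10:30-13:00.
Nadia ∩ Alice ∩ Teo: 11:00-11:45.
Nadia ∩ Alice ∩ Teo ∩ Zane: 11:00-11:30.
Nadia ∩ Alice ∩ Teo ∩ Zane ∩ Lila: 11:00-11:30.
Nadia ∩ Alice ∩ Teo ∩ Zane ∩ Lila ∩ Ana: ∅.
There is no time when everyone is free.
No common window is at least 60 minutes long.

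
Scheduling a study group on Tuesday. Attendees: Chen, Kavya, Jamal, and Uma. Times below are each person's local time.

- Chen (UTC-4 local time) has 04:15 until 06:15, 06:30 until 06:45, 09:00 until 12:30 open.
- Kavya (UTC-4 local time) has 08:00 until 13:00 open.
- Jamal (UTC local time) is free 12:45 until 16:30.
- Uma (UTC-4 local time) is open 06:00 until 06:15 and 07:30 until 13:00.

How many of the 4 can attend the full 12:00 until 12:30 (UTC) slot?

2

Chen in UTC: 08:15-10:15, 10:30-10:45, 13:00-16:30 (add 4h to convert from UTC-4).
Kavya in UTC: 12:00-17:00 (add 4h to convert from UTC-4).
Jamal in UTC: 12:45-16:30.
Uma in UTC: 10:00-10:15, 11:30-17:00 (add 4h to convert from UTC-4).
Kavya and Uma can make the full 12:00-12:30 slot — that's 2.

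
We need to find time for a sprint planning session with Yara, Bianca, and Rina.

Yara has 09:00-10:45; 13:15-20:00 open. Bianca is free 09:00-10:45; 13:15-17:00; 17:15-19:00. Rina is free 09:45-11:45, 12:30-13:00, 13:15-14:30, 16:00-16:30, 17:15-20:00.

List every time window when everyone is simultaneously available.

09:45-10:45, 13:15-14:30, 16:00-16:30, 17:15-19:00

Yara ∩ Bianca: 09:00-10:45, 13:15-17:00, 17:15-19:00.
Yara ∩ Bianca ∩ Rina: 09:45-10:45, 13:15-14:30, 16:00-16:30, 17:15-19:00.
So the common availability across everyone is 09:45-10:45, 13:15-14:30, 16:00-16:30, 17:15-19:00.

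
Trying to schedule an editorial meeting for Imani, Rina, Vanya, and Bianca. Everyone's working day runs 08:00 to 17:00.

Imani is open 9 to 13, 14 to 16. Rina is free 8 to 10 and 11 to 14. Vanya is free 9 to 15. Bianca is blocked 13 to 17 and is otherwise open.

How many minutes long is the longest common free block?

Imani free: 09:00-13:00, 14:00-16:00.
Rina free: 08:00-10:00, 11:00-14:00.
Vanya free: 09:00-15:00.
Bianca free: 08:00-13:00 (invert busy blocks within the working day).
Imani ∩ Rina: 09:00-10:00, 11:00-13:00.
Imani ∩ Rina ∩ Vanya: 09:00-10:00, 11:00-13:00.
Imani ∩ Rina ∩ Vanya ∩ Bianca: 09:00-10:00, 11:00-13:00.
The longest is 11:00-13:00 at 120 minutes.

120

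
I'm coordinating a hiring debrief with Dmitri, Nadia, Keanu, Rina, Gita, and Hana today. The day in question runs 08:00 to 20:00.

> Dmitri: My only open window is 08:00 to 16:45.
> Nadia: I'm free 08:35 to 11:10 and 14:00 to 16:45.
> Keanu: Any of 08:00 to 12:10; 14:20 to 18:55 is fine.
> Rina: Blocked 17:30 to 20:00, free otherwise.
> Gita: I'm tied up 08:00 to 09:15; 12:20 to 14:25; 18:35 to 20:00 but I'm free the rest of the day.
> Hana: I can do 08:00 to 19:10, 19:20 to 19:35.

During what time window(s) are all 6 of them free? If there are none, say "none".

Dmitri free: 08:00-16:45.
Nadia free: 08:35-11:10, 14:00-16:45.
Keanu free: 08:00-12:10, 14:20-18:55.
Rina free: 08:00-17:30 (invert busy blocks within the working day).
Gita free: 09:15-12:20, 14:25-18:35 (invert busy blocks within the working day).
Hana free: 08:00-19:10, 19:20-19:35.
Dmitri ∩ Nadia: 08:35-11:10, 14:00-16:45.
Dmitri ∩ Nadia ∩ Keanu: 08:35-11:10, 14:20-16:45.
Dmitri ∩ Nadia ∩ Keanu ∩ Rina: 08:35-11:10, 14:20-16:45.
Dmitri ∩ Nadia ∩ Keanu ∩ Rina ∩ Gita: 09:15-11:10, 14:25-16:45.
Dmitri ∩ Nadia ∩ Keanu ∩ Rina ∩ Gita ∩ Hana: 09:15-11:10, 14:25-16:45.

09:15-11:10, 14:25-16:45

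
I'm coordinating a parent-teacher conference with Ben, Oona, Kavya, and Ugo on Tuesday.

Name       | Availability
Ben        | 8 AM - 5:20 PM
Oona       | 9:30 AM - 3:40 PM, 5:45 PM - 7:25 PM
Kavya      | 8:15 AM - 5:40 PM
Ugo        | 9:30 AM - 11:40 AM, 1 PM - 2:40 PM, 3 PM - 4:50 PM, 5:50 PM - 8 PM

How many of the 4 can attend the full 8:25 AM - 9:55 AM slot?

2

Ben and Kavya can make the full 08:25-09:55 slot — that's 2.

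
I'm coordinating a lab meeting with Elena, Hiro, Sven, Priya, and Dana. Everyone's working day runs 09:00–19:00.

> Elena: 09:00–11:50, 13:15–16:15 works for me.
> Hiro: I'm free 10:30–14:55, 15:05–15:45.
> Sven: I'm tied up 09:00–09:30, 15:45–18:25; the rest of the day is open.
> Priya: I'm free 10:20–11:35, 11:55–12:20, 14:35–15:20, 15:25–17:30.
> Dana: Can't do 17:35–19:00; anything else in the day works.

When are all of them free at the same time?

Elena free: 09:00-11:50, 13:15-16:15.
Hiro free: 10:30-14:55, 15:05-15:45.
Sven free: 09:30-15:45, 18:25-19:00 (invert busy blocks within the working day).
Priya free: 10:20-11:35, 11:55-12:20, 14:35-15:20, 15:25-17:30.
Dana free: 09:00-17:35 (invert busy blocks within the working day).
Elena ∩ Hiro: 10:30-11:50, 13:15-14:55, 15:05-15:45.
Elena ∩ Hiro ∩ Sven: 10:30-11:50, 13:15-14:55, 15:05-15:45.
Elena ∩ Hiro ∩ Sven ∩ Priya: 10:30-11:35, 14:35-14:55, 15:05-15:20, 15:25-15:45.
Elena ∩ Hiro ∩ Sven ∩ Priya ∩ Dana: 10:30-11:35, 14:35-14:55, 15:05-15:20, 15:25-15:45.
Those are the intersection windows.

10:30-11:35, 14:35-14:55, 15:05-15:20, 15:25-15:45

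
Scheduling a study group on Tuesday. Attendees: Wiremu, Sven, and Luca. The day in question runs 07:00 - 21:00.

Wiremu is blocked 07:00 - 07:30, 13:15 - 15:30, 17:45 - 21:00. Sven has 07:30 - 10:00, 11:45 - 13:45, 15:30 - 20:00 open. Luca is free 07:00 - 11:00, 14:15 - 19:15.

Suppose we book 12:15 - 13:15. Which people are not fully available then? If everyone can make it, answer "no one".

Luca

Wiremu free: 07:30-13:15, 15:30-17:45 (invert busy blocks within the working day).
Sven free: 07:30-10:00, 11:45-13:45, 15:30-20:00.
Luca free: 07:00-11:00, 14:15-19:15.
Wiremu: free for 12:15-13:15. Sven: free for 12:15-13:15. Luca: not fully free for 12:15-13:15.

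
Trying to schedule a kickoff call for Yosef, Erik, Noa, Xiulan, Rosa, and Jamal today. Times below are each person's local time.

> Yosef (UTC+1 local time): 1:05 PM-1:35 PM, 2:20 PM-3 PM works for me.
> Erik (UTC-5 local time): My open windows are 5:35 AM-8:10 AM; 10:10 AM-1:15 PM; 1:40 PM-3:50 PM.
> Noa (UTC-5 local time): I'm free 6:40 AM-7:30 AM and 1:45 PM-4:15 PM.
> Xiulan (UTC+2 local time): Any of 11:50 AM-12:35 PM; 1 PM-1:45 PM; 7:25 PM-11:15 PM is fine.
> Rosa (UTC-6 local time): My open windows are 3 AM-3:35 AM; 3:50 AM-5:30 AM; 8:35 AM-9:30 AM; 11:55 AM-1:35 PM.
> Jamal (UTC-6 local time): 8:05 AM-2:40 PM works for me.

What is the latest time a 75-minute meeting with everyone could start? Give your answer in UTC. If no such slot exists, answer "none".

Yosef in UTC: 12:05-12:35, 13:20-14:00 (subtract 1h to convert from UTC+1).
Erik in UTC: 10:35-13:10, 15:10-18:15, 18:40-20:50 (add 5h to convert from UTC-5).
Noa in UTC: 11:40-12:30, 18:45-21:15 (add 5h to convert from UTC-5).
Xiulan in UTC: 09:50-10:35, 11:00-11:45, 17:25-21:15 (subtract 2h to convert from UTC+2).
Rosa in UTC: 09:00-09:35, 09:50-11:30, 14:35-15:30, 17:55-19:35 (add 6h to convert from UTC-6).
Jamal in UTC: 14:05-20:40 (add 6h to convert from UTC-6).
Yosef ∩ Erik: 12:05-12:35.
Yosef ∩ Erik ∩ Noa: 12:05-12:30.
Yosef ∩ Erik ∩ Noa ∩ Xiulan: ∅.
Yosef ∩ Erik ∩ Noa ∩ Xiulan ∩ Rosa: ∅.
Yosef ∩ Erik ∩ Noa ∩ Xiulan ∩ Rosa ∩ Jamal: ∅.
There is no time when everyone is free.
No common window is at least 75 minutes long.

none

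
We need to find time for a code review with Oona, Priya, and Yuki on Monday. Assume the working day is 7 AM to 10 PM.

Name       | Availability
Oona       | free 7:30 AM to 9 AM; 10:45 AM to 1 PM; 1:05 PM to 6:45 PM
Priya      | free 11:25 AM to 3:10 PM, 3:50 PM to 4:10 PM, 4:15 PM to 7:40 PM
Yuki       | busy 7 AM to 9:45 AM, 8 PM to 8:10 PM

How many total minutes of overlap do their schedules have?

Oona free: 07:30-09:00, 10:45-13:00, 13:05-18:45.
Priya free: 11:25-15:10, 15:50-16:10, 16:15-19:40.
Yuki free: 09:45-20:00, 20:10-22:00 (invert busy blocks within the working day).
Oona ∩ Priya: 11:25-13:00, 13:05-15:10, 15:50-16:10, 16:15-18:45.
Oona ∩ Priya ∩ Yuki: 11:25-13:00, 13:05-15:10, 15:50-16:10, 16:15-18:45.
Summing the common windows: 95 + 125 + 20 + 150 = 390 minutes.

390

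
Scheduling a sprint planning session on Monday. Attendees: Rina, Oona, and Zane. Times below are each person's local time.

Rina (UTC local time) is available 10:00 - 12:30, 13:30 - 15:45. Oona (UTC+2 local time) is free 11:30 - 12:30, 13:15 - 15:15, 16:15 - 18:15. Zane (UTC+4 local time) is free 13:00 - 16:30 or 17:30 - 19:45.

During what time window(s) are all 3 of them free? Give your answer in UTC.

10:00-10:30, 11:15-12:30, 14:15-15:45

Rina in UTC: 10:00-12:30, 13:30-15:45.
Oona in UTC: 09:30-10:30, 11:15-13:15, 14:15-16:15 (subtract 2h to convert from UTC+2).
Zane in UTC: 09:00-12:30, 13:30-15:45 (subtract 4h to convert from UTC+4).
Rina ∩ Oona: 10:00-10:30, 11:15-12:30, 14:15-15:45.
Rina ∩ Oona ∩ Zane: 10:00-10:30, 11:15-12:30, 14:15-15:45.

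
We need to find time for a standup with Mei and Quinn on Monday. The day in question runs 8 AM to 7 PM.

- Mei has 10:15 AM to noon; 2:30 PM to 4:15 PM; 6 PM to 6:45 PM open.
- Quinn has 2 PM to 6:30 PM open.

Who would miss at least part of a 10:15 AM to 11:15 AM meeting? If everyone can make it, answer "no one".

Quinn

Mei: free for 10:15-11:15. Quinn: not fully free for 10:15-11:15.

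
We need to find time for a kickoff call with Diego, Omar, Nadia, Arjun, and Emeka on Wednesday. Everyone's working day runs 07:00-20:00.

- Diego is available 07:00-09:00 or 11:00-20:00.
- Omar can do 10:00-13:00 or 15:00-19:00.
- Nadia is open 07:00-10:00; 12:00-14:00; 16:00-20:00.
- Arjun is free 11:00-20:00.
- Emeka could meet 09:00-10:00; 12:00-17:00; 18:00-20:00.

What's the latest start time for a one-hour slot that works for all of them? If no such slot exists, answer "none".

18:00

Diego ∩ Omar: 11:00-13:00, 15:00-19:00.
Diego ∩ Omar ∩ Nadia: 12:00-13:00, 16:00-19:00.
Diego ∩ Omar ∩ Nadia ∩ Arjun: 12:00-13:00, 16:00-19:00.
Diego ∩ Omar ∩ Nadia ∩ Arjun ∩ Emeka: 12:00-13:00, 16:00-17:00, 18:00-19:00.
So the common availability across everyone is 12:00-13:00, 16:00-17:00, 18:00-19:00.
The last common window of at least 60 minutes is 18:00-19:00; a 60-minute meeting can start as late as 18:00 and still end by 19:00.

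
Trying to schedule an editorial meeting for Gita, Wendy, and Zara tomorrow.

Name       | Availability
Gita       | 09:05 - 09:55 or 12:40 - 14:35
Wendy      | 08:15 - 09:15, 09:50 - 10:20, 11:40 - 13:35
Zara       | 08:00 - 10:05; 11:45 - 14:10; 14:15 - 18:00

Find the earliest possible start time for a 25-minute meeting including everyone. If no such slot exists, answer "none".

Gita ∩ Wendy: 09:05-09:15, 09:50-09:55, 12:40-13:35.
Gita ∩ Wendy ∩ Zara: 09:05-09:15, 09:50-09:55, 12:40-13:35.
The first common window of at least 25 minutes is 12:40-13:35, so the earliest start is 12:40.

12:40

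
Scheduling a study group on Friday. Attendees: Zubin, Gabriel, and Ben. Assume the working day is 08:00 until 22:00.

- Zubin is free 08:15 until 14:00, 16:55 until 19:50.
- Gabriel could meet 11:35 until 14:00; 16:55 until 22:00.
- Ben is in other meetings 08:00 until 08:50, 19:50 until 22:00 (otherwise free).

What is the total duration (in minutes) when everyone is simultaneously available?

320

Zubin free: 08:15-14:00, 16:55-19:50.
Gabriel free: 11:35-14:00, 16:55-22:00.
Ben free: 08:50-19:50 (invert busy blocks within the working day).
Zubin ∩ Gabriel: 11:35-14:00, 16:55-19:50.
Zubin ∩ Gabriel ∩ Ben: 11:35-14:00, 16:55-19:50.
Summing the common windows: 145 + 175 = 320 minutes.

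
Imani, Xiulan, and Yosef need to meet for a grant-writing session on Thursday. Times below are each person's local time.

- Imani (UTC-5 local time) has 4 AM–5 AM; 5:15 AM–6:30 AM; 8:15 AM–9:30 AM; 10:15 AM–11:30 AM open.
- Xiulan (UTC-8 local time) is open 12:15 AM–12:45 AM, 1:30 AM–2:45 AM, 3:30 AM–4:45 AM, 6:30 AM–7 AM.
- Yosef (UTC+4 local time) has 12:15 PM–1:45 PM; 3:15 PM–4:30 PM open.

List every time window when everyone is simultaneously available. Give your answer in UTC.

Imani in UTC: 09:00-10:00, 10:15-11:30, 13:15-14:30, 15:15-16:30 (add 5h to convert from UTC-5).
Xiulan in UTC: 08:15-08:45, 09:30-10:45, 11:30-12:45, 14:30-15:00 (add 8h to convert from UTC-8).
Yosef in UTC: 08:15-09:45, 11:15-12:30 (subtract 4h to convert from UTC+4).
Imani ∩ Xiulan: 09:30-10:00, 10:15-10:45.
Imani ∩ Xiulan ∩ Yosef: 09:30-09:45.
So the common availability across everyone is 09:30-09:45.

09:30-09:45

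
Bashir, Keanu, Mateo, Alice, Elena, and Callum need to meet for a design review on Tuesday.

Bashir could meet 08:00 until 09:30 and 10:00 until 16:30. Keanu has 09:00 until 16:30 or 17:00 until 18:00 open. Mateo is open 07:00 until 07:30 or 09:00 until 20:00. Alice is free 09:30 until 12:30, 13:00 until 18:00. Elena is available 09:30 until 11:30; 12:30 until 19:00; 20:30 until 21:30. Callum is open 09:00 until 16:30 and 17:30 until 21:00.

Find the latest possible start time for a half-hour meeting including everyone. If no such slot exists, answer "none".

16:00

Bashir ∩ Keanu: 09:00-09:30, 10:00-16:30.
Bashir ∩ Keanu ∩ Mateo: 09:00-09:30, 10:00-16:30.
Bashir ∩ Keanu ∩ Mateo ∩ Alice: 10:00-12:30, 13:00-16:30.
Bashir ∩ Keanu ∩ Mateo ∩ Alice ∩ Elena: 10:00-11:30, 13:00-16:30.
Bashir ∩ Keanu ∩ Mateo ∩ Alice ∩ Elena ∩ Callum: 10:00-11:30, 13:00-16:30.
So the common availability across everyone is 10:00-11:30, 13:00-16:30.
The last common window of at least 30 minutes is 13:00-16:30; a 30-minute meeting can start as late as 16:00 and still end by 16:30.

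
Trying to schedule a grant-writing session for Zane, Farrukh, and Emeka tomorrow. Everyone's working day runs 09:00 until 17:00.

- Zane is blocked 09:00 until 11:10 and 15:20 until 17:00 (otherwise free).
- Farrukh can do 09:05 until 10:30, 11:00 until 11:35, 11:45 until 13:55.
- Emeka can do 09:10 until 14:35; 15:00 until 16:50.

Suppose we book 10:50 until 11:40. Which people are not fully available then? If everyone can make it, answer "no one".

Zane free: 11:10-15:20 (invert busy blocks within the working day).
Farrukh free: 09:05-10:30, 11:00-11:35, 11:45-13:55.
Emeka free: 09:10-14:35, 15:00-16:50.
Zane: not fully free for 10:50-11:40. Farrukh: not fully free for 10:50-11:40. Emeka: free for 10:50-11:40.

Farrukh, Zane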